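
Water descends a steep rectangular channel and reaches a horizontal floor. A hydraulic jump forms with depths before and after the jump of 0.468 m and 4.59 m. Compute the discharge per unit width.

For a rectangular channel the momentum equation gives q² = ½·g·y₁·y₂·(y₁ + y₂) = ½×9.81×0.468×4.59×5.06 = 53.3.
q = √53.3 = 7.30 m²/s.

q = 7.30 m²/s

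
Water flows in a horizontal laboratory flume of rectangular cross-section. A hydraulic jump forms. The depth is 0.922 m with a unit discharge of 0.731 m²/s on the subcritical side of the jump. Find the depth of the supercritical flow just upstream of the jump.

y₁ = 0.114 m

V₂ = q/y₂ = 0.731/0.922 = 0.793 m/s; Fr₂ = V₂/√(g·y₂) = 0.264.
The Bélanger relation is symmetric: y₁/y₂ = ½[√(1 + 8Fr₂²) − 1] = ½[√1.556 − 1] = 0.124.
y₁ = 0.124 × 0.922 = 0.114 m.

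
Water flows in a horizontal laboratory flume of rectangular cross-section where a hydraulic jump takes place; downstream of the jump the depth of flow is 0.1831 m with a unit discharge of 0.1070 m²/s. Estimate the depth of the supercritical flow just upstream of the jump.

y₁ = 0.05381 m

V₂ = q/y₂ = 0.1070/0.1831 = 0.5844 m/s; Fr₂ = V₂/√(g·y₂) = 0.4360.
Since the conjugate-depth ratio holds either way, y₁/y₂ = ½[√(1 + 8Fr₂²) − 1] = ½[√2.5210 − 1] = 0.2939.
y₁ = 0.2939 × 0.1831 = 0.05381 m.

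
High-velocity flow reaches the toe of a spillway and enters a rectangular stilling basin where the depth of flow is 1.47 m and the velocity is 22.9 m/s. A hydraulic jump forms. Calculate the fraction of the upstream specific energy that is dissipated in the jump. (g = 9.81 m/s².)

ΔE/E₁ = 0.566 (56.6%)

Fr₁ = V₁/√(g·y₁) = 22.9/√(9.81×1.47) = 6.03.
Bélanger equation: y₂/y₁ = ½[√(1 + 8Fr₁²) − 1] = ½[√291.9 − 1] = 8.04.
y₂ = 8.04 × 1.47 = 11.8 m.
E₁ = y₁ + V₁²/2g = 28.2 m. ΔE = (y₂ − y₁)³/(4y₁y₂) = 16.0 m. ΔE/E₁ = 16.0/28.2 = 0.566.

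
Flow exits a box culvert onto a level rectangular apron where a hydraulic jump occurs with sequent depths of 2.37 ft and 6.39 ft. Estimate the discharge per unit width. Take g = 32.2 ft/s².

q = 46.2 ft²/s

For a rectangular channel the momentum equation gives q² = ½·g·y₁·y₂·(y₁ + y₂) = ½×32.2×2.37×6.39×8.76 = 2136.
q = √2136 = 46.2 ft²/s.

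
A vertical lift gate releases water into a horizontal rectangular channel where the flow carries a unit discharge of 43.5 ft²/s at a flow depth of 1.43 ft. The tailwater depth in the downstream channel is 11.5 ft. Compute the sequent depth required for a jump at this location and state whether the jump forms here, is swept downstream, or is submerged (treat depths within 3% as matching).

y₂ = 8.38 ft; the jump is submerged

V₁ = q/y₁ = 43.5/1.43 = 30.4 ft/s. Fr₁ = V₁/√(g·y₁) = 30.4/√(32.2×1.43) = 4.48.
Bélanger equation: y₂/y₁ = ½[√(1 + 8Fr₁²) − 1] = ½[√161.8 − 1] = 5.86.
y₂ = 5.86 × 1.43 = 8.38 ft.
Tailwater y_tw = 11.5 ft: y_tw > y₂, so the jump is submerged.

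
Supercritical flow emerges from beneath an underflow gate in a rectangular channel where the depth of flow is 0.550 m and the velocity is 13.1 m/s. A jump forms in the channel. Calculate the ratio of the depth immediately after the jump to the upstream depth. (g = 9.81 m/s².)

y₂/y₁ = 7.49

Fr₁ = V₁/√(g·y₁) = 13.1/√(9.81×0.550) = 5.64.
From the momentum equation for a rectangular channel, y₂/y₁ = ½[√(1 + 8Fr₁²) − 1] = ½[√255.4 − 1] = 7.49.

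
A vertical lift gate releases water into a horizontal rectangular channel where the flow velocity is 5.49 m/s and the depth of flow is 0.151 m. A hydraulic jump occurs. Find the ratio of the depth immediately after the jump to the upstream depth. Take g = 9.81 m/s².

y₂/y₁ = 5.90

Fr₁ = V₁/√(g·y₁) = 5.49/√(9.81×0.151) = 4.51.
Conjugate-depth relation: y₂/y₁ = ½[√(1 + 8Fr₁²) − 1] = ½[√163.8 − 1] = 5.90.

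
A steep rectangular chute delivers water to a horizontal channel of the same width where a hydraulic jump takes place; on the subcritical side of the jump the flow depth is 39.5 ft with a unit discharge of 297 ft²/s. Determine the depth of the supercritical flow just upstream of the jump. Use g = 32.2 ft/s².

V₂ = q/y₂ = 297/39.5 = 7.52 ft/s; Fr₂ = V₂/√(g·y₂) = 0.211.
Since the conjugate-depth ratio holds either way, y₁/y₂ = ½[√(1 + 8Fr₂²) − 1] = ½[√1.356 − 1] = 0.0822.
y₁ = 0.0822 × 39.5 = 3.24 ft.

y₁ = 3.24 ft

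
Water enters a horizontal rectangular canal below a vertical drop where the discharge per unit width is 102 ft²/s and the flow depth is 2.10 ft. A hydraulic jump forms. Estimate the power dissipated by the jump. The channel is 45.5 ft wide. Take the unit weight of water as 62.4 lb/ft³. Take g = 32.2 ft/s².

V₁ = q/y₁ = 102/2.10 = 48.6 ft/s. Fr₁ = V₁/√(g·y₁) = 48.6/√(32.2×2.10) = 5.91.
Conjugate-depth relation: y₂/y₁ = ½[√(1 + 8Fr₁²) − 1] = ½[√280.1 − 1] = 7.87.
y₂ = 7.87 × 2.10 = 16.5 ft.
V₂ = q/y₂ = 102/16.5 = 6.17 ft/s. E₁ = y₁ + V₁²/2g = 38.7 ft; E₂ = y₂ + V₂²/2g = 17.1 ft. ΔE = E₁ − E₂ = 21.6 ft.
Q = q·b = 102 × 45.5 = 4641 cfs. P = γ·Q·ΔE/550 = 62.4 × 4641 × 21.6 / 550 = 11383 hp.

P = 11383 hp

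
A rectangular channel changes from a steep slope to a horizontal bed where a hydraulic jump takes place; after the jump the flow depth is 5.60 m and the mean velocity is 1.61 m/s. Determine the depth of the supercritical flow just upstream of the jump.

Fr₂ = V₂/√(g·y₂) = 1.61/√(9.81×5.60) = 0.217.
Applying the sequent-depth relation in reverse, y₁/y₂ = ½[√(1 + 8Fr₂²) − 1] = ½[√1.377 − 1] = 0.0868.
y₁ = 0.0868 × 5.60 = 0.486 m.

y₁ = 0.486 m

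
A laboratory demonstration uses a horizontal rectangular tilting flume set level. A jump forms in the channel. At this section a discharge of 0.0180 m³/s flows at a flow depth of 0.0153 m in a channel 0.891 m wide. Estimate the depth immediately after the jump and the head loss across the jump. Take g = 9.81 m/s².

y₂ = 0.0665 m; ΔE = 0.0330 m

q = Q/b = 0.0180/0.891 = 0.0202 m²/s; V₁ = q/y₁ = 1.32 m/s. Fr₁ = V₁/√(g·y₁) = 3.41.
By Bélanger, y₂/y₁ = ½[√(1 + 8Fr₁²) − 1] = ½[√93.93 − 1] = 4.35.
y₂ = 4.35 × 0.0153 = 0.0665 m.
V₂ = q/y₂ = 0.0202/0.0665 = 0.304 m/s. E₁ = y₁ + V₁²/2g = 0.104 m; E₂ = y₂ + V₂²/2g = 0.0712 m. ΔE = E₁ − E₂ = 0.0330 m.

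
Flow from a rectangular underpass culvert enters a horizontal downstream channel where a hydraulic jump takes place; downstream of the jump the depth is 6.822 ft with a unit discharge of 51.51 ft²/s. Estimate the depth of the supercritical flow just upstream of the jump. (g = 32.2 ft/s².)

y₁ = 2.572 ft

V₂ = q/y₂ = 51.51/6.822 = 7.551 ft/s; Fr₂ = V₂/√(g·y₂) = 0.5094.
Applying the sequent-depth relation in reverse, y₁/y₂ = ½[√(1 + 8Fr₂²) − 1] = ½[√3.0763 − 1] = 0.3770.
y₁ = 0.3770 × 6.822 = 2.572 ft.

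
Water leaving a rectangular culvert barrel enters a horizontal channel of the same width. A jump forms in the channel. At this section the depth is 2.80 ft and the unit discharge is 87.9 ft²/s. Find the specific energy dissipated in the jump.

V₁ = q/y₁ = 87.9/2.80 = 31.4 ft/s. Fr₁ = V₁/√(g·y₁) = 31.4/√(32.2×2.80) = 3.31.
Bélanger equation: y₂/y₁ = ½[√(1 + 8Fr₁²) − 1] = ½[√88.45 − 1] = 4.20.
y₂ = 4.20 × 2.80 = 11.8 ft.
V₂ = q/y₂ = 87.9/11.8 = 7.47 ft/s. E₁ = y₁ + V₁²/2g = 18.1 ft; E₂ = y₂ + V₂²/2g = 12.6 ft. ΔE = E₁ − E₂ = 5.47 ft.

ΔE = 5.47 ft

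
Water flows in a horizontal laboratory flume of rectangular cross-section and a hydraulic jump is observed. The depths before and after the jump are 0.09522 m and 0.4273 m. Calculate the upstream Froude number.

Fr₁ = 3.509

For a rectangular channel the momentum equation gives q² = ½·g·y₁·y₂·(y₁ + y₂) = ½×9.81×0.09522×0.4273×0.5225 = 0.1043.
q = √0.1043 = 0.3229 m²/s.
V₁ = q/y₁ = 3.391 m/s; Fr₁ = V₁/√(g·y₁) = 3.509.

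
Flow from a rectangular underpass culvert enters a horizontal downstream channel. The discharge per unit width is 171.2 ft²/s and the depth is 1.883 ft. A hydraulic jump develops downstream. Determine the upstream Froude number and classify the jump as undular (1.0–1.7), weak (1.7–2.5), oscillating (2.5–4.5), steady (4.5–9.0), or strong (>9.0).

Fr₁ = 11.68; strong jump

V₁ = q/y₁ = 171.2/1.883 = 90.92 ft/s. Fr₁ = V₁/√(g·y₁) = 90.92/√(32.2×1.883) = 11.68.
Fr₁ = 11.68 lies in the strong range.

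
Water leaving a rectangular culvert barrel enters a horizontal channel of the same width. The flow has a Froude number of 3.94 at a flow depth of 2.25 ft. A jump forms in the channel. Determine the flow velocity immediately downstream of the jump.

V₂ = 6.58 ft/s

Fr₁ = 3.94 (given).
Bélanger equation: y₂/y₁ = ½[√(1 + 8Fr₁²) − 1] = ½[√125.2 − 1] = 5.09.
y₂ = 5.09 × 2.25 = 11.5 ft.
V₁ = Fr₁·√(g·y₁) = 3.94×√(32.2×2.25) = 33.5 ft/s; q = V₁·y₁ = 75.5 ft²/s.
V₂ = q/y₂ = 75.5/11.5 = 6.58 ft/s.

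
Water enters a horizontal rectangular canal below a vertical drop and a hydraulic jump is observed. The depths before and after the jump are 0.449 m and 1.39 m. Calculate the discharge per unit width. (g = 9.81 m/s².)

q = 2.37 m²/s

For a rectangular channel the momentum equation gives q² = ½·g·y₁·y₂·(y₁ + y₂) = ½×9.81×0.449×1.39×1.84 = 5.63.
q = √5.63 = 2.37 m²/s.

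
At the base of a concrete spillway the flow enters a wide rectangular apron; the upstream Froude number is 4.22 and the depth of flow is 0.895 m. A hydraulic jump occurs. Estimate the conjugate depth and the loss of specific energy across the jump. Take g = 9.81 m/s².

Fr₁ = 4.22 (given).
By Bélanger, y₂/y₁ = ½[√(1 + 8Fr₁²) − 1] = ½[√143.5 − 1] = 5.49.
y₂ = 5.49 × 0.895 = 4.91 m.
V₁ = Fr₁·√(g·y₁) = 4.22×√(9.81×0.895) = 12.5 m/s; q = V₁·y₁ = 11.2 m²/s. V₂ = q/y₂ = 11.2/4.91 = 2.28 m/s. E₁ = y₁ + V₁²/2g = 8.86 m; E₂ = y₂ + V₂²/2g = 5.18 m. ΔE = E₁ − E₂ = 3.69 m.

y₂ = 4.91 m; ΔE = 3.69 m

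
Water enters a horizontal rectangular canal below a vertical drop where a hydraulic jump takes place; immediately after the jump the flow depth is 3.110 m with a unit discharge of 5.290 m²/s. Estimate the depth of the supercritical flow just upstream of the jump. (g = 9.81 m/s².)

y₁ = 0.5072 m

V₂ = q/y₂ = 5.290/3.110 = 1.701 m/s; Fr₂ = V₂/√(g·y₂) = 0.3080.
From the momentum equation (using Fr₂), y₁/y₂ = ½[√(1 + 8Fr₂²) − 1] = ½[√1.7587 − 1] = 0.1631.
y₁ = 0.1631 × 3.110 = 0.5072 m.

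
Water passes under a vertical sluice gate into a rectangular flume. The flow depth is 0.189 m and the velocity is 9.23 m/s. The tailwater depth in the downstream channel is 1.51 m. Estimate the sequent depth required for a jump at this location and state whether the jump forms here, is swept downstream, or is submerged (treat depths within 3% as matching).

Fr₁ = V₁/√(g·y₁) = 9.23/√(9.81×0.189) = 6.78.
Bélanger equation: y₂/y₁ = ½[√(1 + 8Fr₁²) − 1] = ½[√368.6 − 1] = 9.10.
y₂ = 9.10 × 0.189 = 1.72 m.
Tailwater y_tw = 1.51 m: y_tw < y₂, so the jump is swept downstream.

y₂ = 1.72 m; the jump is swept downstream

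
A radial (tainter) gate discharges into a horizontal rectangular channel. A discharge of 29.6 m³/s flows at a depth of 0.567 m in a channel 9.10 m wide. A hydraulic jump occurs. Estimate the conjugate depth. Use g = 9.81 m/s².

y₂ = 1.69 m

q = Q/b = 29.6/9.10 = 3.25 m²/s; V₁ = q/y₁ = 5.74 m/s. Fr₁ = V₁/√(g·y₁) = 2.43.
From the momentum equation for a rectangular channel, y₂/y₁ = ½[√(1 + 8Fr₁²) − 1] = ½[√48.33 − 1] = 2.98.
y₂ = 2.98 × 0.567 = 1.69 m.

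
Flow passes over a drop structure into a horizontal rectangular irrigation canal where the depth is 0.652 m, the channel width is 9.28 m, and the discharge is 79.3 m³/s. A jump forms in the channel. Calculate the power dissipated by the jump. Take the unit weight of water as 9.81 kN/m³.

P = 3700 kW

q = Q/b = 79.3/9.28 = 8.55 m²/s; V₁ = q/y₁ = 13.1 m/s. Fr₁ = V₁/√(g·y₁) = 5.18.
Bélanger equation: y₂/y₁ = ½[√(1 + 8Fr₁²) − 1] = ½[√215.8 − 1] = 6.85.
y₂ = 6.85 × 0.652 = 4.46 m.
V₂ = q/y₂ = 8.55/4.46 = 1.91 m/s. E₁ = y₁ + V₁²/2g = 9.41 m; E₂ = y₂ + V₂²/2g = 4.65 m. ΔE = E₁ − E₂ = 4.76 m.
P = γ·Q·ΔE = 9.81 × 79.3 × 4.76 = 3700 kW.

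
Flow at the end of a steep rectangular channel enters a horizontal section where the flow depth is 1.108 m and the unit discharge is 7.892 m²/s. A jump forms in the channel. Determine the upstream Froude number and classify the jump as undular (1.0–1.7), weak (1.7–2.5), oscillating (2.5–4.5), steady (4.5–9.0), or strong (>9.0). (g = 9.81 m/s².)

V₁ = q/y₁ = 7.892/1.108 = 7.123 m/s. Fr₁ = V₁/√(g·y₁) = 7.123/√(9.81×1.108) = 2.160.
Fr₁ = 2.160 lies in the weak range.

Fr₁ = 2.160; weak jump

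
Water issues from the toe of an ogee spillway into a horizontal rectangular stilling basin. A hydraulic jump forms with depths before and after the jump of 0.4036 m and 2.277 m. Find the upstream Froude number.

For a rectangular channel the momentum equation gives q² = ½·g·y₁·y₂·(y₁ + y₂) = ½×9.81×0.4036×2.277×2.681 = 12.08.
q = √12.08 = 3.476 m²/s.
V₁ = q/y₁ = 8.613 m/s; Fr₁ = V₁/√(g·y₁) = 4.328.

Fr₁ = 4.328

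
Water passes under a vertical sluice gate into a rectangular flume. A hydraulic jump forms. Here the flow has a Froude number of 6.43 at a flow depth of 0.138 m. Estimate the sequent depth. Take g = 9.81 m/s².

y₂ = 1.19 m

Fr₁ = 6.43 (given).
From the momentum equation for a rectangular channel, y₂/y₁ = ½[√(1 + 8Fr₁²) − 1] = ½[√331.8 − 1] = 8.61.
y₂ = 8.61 × 0.138 = 1.19 m.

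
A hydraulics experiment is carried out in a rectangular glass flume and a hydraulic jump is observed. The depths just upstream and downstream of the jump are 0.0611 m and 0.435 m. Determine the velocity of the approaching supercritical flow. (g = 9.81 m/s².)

For a rectangular channel the momentum equation gives q² = ½·g·y₁·y₂·(y₁ + y₂) = ½×9.81×0.0611×0.435×0.496 = 0.0647.
q = √0.0647 = 0.254 m²/s.
V₁ = q/y₁ = 0.254/0.0611 = 4.16 m/s.

V₁ = 4.16 m/s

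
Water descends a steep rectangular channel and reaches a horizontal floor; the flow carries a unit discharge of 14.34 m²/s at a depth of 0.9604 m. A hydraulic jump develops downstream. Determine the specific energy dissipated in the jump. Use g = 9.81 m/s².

V₁ = q/y₁ = 14.34/0.9604 = 14.93 m/s. Fr₁ = V₁/√(g·y₁) = 14.93/√(9.81×0.9604) = 4.864.
Bélanger equation: y₂/y₁ = ½[√(1 + 8Fr₁²) − 1] = ½[√190.31 − 1] = 6.398.
y₂ = 6.398 × 0.9604 = 6.144 m.
Head loss: ΔE = (y₂ − y₁)³/(4y₁y₂) = (6.144 − 0.9604)³/(4×0.9604×6.144) = 139.3/23.60 = 5.902 m.

ΔE = 5.902 m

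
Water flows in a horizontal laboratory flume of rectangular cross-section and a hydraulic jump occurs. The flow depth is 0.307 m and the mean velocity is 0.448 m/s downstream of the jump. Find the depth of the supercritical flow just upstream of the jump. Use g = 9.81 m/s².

Fr₂ = V₂/√(g·y₂) = 0.448/√(9.81×0.307) = 0.258.
From the momentum equation (using Fr₂), y₁/y₂ = ½[√(1 + 8Fr₂²) − 1] = ½[√1.533 − 1] = 0.119.
y₁ = 0.119 × 0.307 = 0.0366 m.

y₁ = 0.0366 m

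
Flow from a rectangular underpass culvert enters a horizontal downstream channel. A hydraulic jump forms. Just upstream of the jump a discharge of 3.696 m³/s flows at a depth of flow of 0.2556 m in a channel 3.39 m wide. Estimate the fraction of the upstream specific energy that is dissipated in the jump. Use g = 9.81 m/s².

q = Q/b = 3.696/3.39 = 1.090 m²/s; V₁ = q/y₁ = 4.266 m/s. Fr₁ = V₁/√(g·y₁) = 2.694.
Conjugate-depth relation: y₂/y₁ = ½[√(1 + 8Fr₁²) − 1] = ½[√59.050 − 1] = 3.342.
y₂ = 3.342 × 0.2556 = 0.8543 m.
E₁ = y₁ + V₁²/2g = 1.183 m. ΔE = (y₂ − y₁)³/(4y₁y₂) = 0.2457 m. ΔE/E₁ = 0.2457/1.183 = 0.208.

ΔE/E₁ = 0.208 (20.8%)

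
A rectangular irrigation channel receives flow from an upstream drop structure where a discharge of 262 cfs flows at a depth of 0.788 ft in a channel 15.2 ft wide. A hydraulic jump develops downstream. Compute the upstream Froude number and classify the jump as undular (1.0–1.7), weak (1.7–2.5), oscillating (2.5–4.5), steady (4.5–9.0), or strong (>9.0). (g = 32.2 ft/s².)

q = Q/b = 262/15.2 = 17.2 ft²/s; V₁ = q/y₁ = 21.9 ft/s. Fr₁ = V₁/√(g·y₁) = 4.34.
Fr₁ = 4.34 lies in the oscillating range.

Fr₁ = 4.34; oscillating jump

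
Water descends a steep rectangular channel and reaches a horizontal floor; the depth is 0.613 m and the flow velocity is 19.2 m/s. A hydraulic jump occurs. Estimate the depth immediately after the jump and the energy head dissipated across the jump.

y₂ = 6.49 m; ΔE = 12.7 m

Fr₁ = V₁/√(g·y₁) = 19.2/√(9.81×0.613) = 7.83.
By Bélanger, y₂/y₁ = ½[√(1 + 8Fr₁²) − 1] = ½[√491.4 − 1] = 10.6.
y₂ = 10.6 × 0.613 = 6.49 m.
Head loss: ΔE = (y₂ − y₁)³/(4y₁y₂) = (6.49 − 0.613)³/(4×0.613×6.49) = 203/15.9 = 12.7 m.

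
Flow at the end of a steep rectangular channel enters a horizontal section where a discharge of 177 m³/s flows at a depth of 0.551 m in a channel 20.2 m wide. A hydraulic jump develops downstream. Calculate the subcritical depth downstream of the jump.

y₂ = 5.06 m

q = Q/b = 177/20.2 = 8.76 m²/s; V₁ = q/y₁ = 15.9 m/s. Fr₁ = V₁/√(g·y₁) = 6.84.
By Bélanger, y₂/y₁ = ½[√(1 + 8Fr₁²) − 1] = ½[√375.3 − 1] = 9.19.
y₂ = 9.19 × 0.551 = 5.06 m.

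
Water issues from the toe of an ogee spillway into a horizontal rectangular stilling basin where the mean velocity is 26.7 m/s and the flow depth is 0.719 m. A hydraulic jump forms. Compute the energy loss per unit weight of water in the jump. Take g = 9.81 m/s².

ΔE = 27.0 m

Fr₁ = V₁/√(g·y₁) = 26.7/√(9.81×0.719) = 10.1.
Sequent-depth ratio: y₂/y₁ = ½[√(1 + 8Fr₁²) − 1] = ½[√809.6 − 1] = 13.7.
y₂ = 13.7 × 0.719 = 9.87 m.
Head loss: ΔE = (y₂ − y₁)³/(4y₁y₂) = (9.87 − 0.719)³/(4×0.719×9.87) = 766/28.4 = 27.0 m.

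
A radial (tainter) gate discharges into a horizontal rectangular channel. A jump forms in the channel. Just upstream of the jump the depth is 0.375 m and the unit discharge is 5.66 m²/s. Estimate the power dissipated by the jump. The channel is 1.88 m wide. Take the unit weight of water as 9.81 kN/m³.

P = 824 kW

V₁ = q/y₁ = 5.66/0.375 = 15.1 m/s. Fr₁ = V₁/√(g·y₁) = 15.1/√(9.81×0.375) = 7.87.
Conjugate-depth relation: y₂/y₁ = ½[√(1 + 8Fr₁²) − 1] = ½[√496.4 − 1] = 10.6.
y₂ = 10.6 × 0.375 = 3.99 m.
Head loss: ΔE = (y₂ − y₁)³/(4y₁y₂) = (3.99 − 0.375)³/(4×0.375×3.99) = 47.2/5.99 = 7.89 m.
Q = q·b = 5.66 × 1.88 = 10.6 m³/s. P = γ·Q·ΔE = 9.81 × 10.6 × 7.89 = 824 kW.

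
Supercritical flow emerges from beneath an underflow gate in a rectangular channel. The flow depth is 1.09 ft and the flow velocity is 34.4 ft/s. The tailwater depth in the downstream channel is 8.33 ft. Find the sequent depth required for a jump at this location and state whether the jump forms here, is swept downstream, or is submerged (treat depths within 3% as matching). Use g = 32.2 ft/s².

Fr₁ = V₁/√(g·y₁) = 34.4/√(32.2×1.09) = 5.81.
Sequent-depth ratio: y₂/y₁ = ½[√(1 + 8Fr₁²) − 1] = ½[√270.7 − 1] = 7.73.
y₂ = 7.73 × 1.09 = 8.42 ft.
Tailwater y_tw = 8.33 ft: y_tw ≈ y₂, so the jump forms here.

y₂ = 8.42 ft; the jump forms here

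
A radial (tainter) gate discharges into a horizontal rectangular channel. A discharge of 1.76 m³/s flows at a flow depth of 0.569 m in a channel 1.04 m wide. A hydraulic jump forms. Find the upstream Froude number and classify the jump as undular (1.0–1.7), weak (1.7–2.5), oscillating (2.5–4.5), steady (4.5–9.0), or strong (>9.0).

Fr₁ = 1.26; undular jump

q = Q/b = 1.76/1.04 = 1.69 m²/s; V₁ = q/y₁ = 2.97 m/s. Fr₁ = V₁/√(g·y₁) = 1.26.
Fr₁ = 1.26 lies in the undular range.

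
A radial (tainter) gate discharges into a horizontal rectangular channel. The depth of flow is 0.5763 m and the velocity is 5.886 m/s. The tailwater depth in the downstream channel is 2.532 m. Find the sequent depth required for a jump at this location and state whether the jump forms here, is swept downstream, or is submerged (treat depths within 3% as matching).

y₂ = 1.750 m; the jump is submerged

Fr₁ = V₁/√(g·y₁) = 5.886/√(9.81×0.5763) = 2.475.
Conjugate-depth relation: y₂/y₁ = ½[√(1 + 8Fr₁²) − 1] = ½[√50.024 − 1] = 3.036.
y₂ = 3.036 × 0.5763 = 1.750 m.
Tailwater y_tw = 2.532 m: y_tw > y₂, so the jump is submerged.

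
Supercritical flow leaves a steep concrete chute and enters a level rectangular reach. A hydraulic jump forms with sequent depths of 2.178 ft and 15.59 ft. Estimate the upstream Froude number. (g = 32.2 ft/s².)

Fr₁ = 5.403

For a rectangular channel the momentum equation gives q² = ½·g·y₁·y₂·(y₁ + y₂) = ½×32.2×2.178×15.59×17.77 = 9713.
q = √9713 = 98.56 ft²/s.
V₁ = q/y₁ = 45.25 ft/s; Fr₁ = V₁/√(g·y₁) = 5.403.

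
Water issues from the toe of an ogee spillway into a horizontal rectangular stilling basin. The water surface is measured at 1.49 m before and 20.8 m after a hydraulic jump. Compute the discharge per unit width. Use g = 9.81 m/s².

q = 58.2 m²/s

For a rectangular channel the momentum equation gives q² = ½·g·y₁·y₂·(y₁ + y₂) = ½×9.81×1.49×20.8×22.3 = 3388.
q = √3388 = 58.2 m²/s.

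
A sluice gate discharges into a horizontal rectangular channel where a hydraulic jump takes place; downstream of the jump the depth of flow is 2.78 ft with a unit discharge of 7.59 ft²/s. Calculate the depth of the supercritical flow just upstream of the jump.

V₂ = q/y₂ = 7.59/2.78 = 2.73 ft/s; Fr₂ = V₂/√(g·y₂) = 0.289.
From the momentum equation (using Fr₂), y₁/y₂ = ½[√(1 + 8Fr₂²) − 1] = ½[√1.666 − 1] = 0.145.
y₁ = 0.145 × 2.78 = 0.404 ft.

y₁ = 0.404 ft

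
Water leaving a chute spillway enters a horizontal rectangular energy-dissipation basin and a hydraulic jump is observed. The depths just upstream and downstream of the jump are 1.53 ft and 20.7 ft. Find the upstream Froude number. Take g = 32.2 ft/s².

Fr₁ = 9.91

For a rectangular channel the momentum equation gives q² = ½·g·y₁·y₂·(y₁ + y₂) = ½×32.2×1.53×20.7×22.2 = 11335.
q = √11335 = 106 ft²/s.
V₁ = q/y₁ = 69.6 ft/s; Fr₁ = V₁/√(g·y₁) = 9.91.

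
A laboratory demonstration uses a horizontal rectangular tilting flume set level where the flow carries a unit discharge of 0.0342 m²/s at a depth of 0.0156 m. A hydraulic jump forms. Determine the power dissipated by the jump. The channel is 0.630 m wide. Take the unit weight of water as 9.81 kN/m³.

V₁ = q/y₁ = 0.0342/0.0156 = 2.19 m/s. Fr₁ = V₁/√(g·y₁) = 2.19/√(9.81×0.0156) = 5.60.
Sequent-depth ratio: y₂/y₁ = ½[√(1 + 8Fr₁²) − 1] = ½[√252.2 − 1] = 7.44.
y₂ = 7.44 × 0.0156 = 0.116 m.
V₂ = q/y₂ = 0.0342/0.116 = 0.295 m/s. E₁ = y₁ + V₁²/2g = 0.261 m; E₂ = y₂ + V₂²/2g = 0.121 m. ΔE = E₁ − E₂ = 0.140 m.
Q = q·b = 0.0342 × 0.630 = 0.0215 m³/s. P = γ·Q·ΔE = 9.81 × 0.0215 × 0.140 = 0.0296 kW.

P = 0.0296 kW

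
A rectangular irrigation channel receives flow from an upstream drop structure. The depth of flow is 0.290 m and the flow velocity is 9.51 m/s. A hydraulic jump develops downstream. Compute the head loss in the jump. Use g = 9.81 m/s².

Fr₁ = V₁/√(g·y₁) = 9.51/√(9.81×0.290) = 5.64.
From the momentum equation for a rectangular channel, y₂/y₁ = ½[√(1 + 8Fr₁²) − 1] = ½[√255.3 − 1] = 7.49.
y₂ = 7.49 × 0.290 = 2.17 m.
q = V₁·y₁ = 9.51 × 0.290 = 2.76 m²/s. V₂ = q/y₂ = 2.76/2.17 = 1.27 m/s. E₁ = y₁ + V₁²/2g = 4.90 m; E₂ = y₂ + V₂²/2g = 2.25 m. ΔE = E₁ − E₂ = 2.65 m.

ΔE = 2.65 m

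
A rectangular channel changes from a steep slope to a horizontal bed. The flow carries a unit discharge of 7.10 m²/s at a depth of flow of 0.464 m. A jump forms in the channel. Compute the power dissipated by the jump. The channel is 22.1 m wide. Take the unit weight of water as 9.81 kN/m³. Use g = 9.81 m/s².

V₁ = q/y₁ = 7.10/0.464 = 15.3 m/s. Fr₁ = V₁/√(g·y₁) = 15.3/√(9.81×0.464) = 7.17.
Conjugate-depth relation: y₂/y₁ = ½[√(1 + 8Fr₁²) − 1] = ½[√412.5 − 1] = 9.66.
y₂ = 9.66 × 0.464 = 4.48 m.
V₂ = q/y₂ = 7.10/4.48 = 1.58 m/s. E₁ = y₁ + V₁²/2g = 12.4 m; E₂ = y₂ + V₂²/2g = 4.61 m. ΔE = E₁ − E₂ = 7.79 m.
Q = q·b = 7.10 × 22.1 = 157 m³/s. P = γ·Q·ΔE = 9.81 × 157 × 7.79 = 11991 kW.

P = 11991 kW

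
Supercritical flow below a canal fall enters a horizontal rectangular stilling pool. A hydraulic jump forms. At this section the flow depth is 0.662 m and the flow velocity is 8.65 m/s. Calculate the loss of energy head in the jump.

ΔE = 1.41 m

Fr₁ = V₁/√(g·y₁) = 8.65/√(9.81×0.662) = 3.39.
Sequent-depth ratio: y₂/y₁ = ½[√(1 + 8Fr₁²) − 1] = ½[√93.17 − 1] = 4.33.
y₂ = 4.33 × 0.662 = 2.86 m.
Head loss: ΔE = (y₂ − y₁)³/(4y₁y₂) = (2.86 − 0.662)³/(4×0.662×2.86) = 10.7/7.58 = 1.41 m.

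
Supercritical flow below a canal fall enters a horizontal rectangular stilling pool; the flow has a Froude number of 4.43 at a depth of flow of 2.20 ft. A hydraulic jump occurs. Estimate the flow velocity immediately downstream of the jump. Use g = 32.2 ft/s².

V₂ = 6.45 ft/s

Fr₁ = 4.43 (given).
Sequent-depth ratio: y₂/y₁ = ½[√(1 + 8Fr₁²) − 1] = ½[√158.0 − 1] = 5.78.
y₂ = 5.78 × 2.20 = 12.7 ft.
V₁ = Fr₁·√(g·y₁) = 4.43×√(32.2×2.20) = 37.3 ft/s; q = V₁·y₁ = 82.0 ft²/s.
V₂ = q/y₂ = 82.0/12.7 = 6.45 ft/s.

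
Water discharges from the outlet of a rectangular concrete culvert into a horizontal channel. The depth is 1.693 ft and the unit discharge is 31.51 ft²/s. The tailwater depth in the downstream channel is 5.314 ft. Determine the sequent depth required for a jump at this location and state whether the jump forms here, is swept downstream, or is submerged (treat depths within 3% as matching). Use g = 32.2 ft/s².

V₁ = q/y₁ = 31.51/1.693 = 18.61 ft/s. Fr₁ = V₁/√(g·y₁) = 18.61/√(32.2×1.693) = 2.521.
From the momentum equation for a rectangular channel, y₂/y₁ = ½[√(1 + 8Fr₁²) − 1] = ½[√51.835 − 1] = 3.100.
y₂ = 3.100 × 1.693 = 5.248 ft.
Tailwater y_tw = 5.314 ft: y_tw ≈ y₂, so the jump forms here.

y₂ = 5.248 ft; the jump forms here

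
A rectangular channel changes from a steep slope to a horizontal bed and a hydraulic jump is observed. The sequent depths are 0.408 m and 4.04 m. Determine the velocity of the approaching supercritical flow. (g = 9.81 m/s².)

For a rectangular channel the momentum equation gives q² = ½·g·y₁·y₂·(y₁ + y₂) = ½×9.81×0.408×4.04×4.45 = 36.0.
q = √36.0 = 6.00 m²/s.
V₁ = q/y₁ = 6.00/0.408 = 14.7 m/s.

V₁ = 14.7 m/s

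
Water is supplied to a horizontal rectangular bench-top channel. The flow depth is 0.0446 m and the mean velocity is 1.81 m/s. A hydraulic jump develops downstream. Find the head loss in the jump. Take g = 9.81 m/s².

Fr₁ = V₁/√(g·y₁) = 1.81/√(9.81×0.0446) = 2.74.
From the momentum equation for a rectangular channel, y₂/y₁ = ½[√(1 + 8Fr₁²) − 1] = ½[√60.90 − 1] = 3.40.
y₂ = 3.40 × 0.0446 = 0.152 m.
q = V₁·y₁ = 1.81 × 0.0446 = 0.0807 m²/s. V₂ = q/y₂ = 0.0807/0.152 = 0.532 m/s. E₁ = y₁ + V₁²/2g = 0.212 m; E₂ = y₂ + V₂²/2g = 0.166 m. ΔE = E₁ − E₂ = 0.0454 m.

ΔE = 0.0454 m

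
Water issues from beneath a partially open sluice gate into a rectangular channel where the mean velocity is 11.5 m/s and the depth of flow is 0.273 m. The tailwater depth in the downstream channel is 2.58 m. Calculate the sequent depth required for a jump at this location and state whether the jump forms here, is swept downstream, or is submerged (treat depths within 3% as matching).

y₂ = 2.58 m; the jump forms here

Fr₁ = V₁/√(g·y₁) = 11.5/√(9.81×0.273) = 7.03.
By Bélanger, y₂/y₁ = ½[√(1 + 8Fr₁²) − 1] = ½[√396.1 − 1] = 9.45.
y₂ = 9.45 × 0.273 = 2.58 m.
Tailwater y_tw = 2.58 m: y_tw ≈ y₂, so the jump forms here.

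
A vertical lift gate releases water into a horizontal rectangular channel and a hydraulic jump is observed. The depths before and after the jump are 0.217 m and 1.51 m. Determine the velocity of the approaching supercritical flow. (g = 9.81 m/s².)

For a rectangular channel the momentum equation gives q² = ½·g·y₁·y₂·(y₁ + y₂) = ½×9.81×0.217×1.51×1.73 = 2.78.
q = √2.78 = 1.67 m²/s.
V₁ = q/y₁ = 1.67/0.217 = 7.68 m/s.

V₁ = 7.68 m/s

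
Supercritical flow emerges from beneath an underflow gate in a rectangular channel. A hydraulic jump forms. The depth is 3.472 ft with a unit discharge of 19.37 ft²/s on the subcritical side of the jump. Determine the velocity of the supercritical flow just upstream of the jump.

V₁ = 14.01 ft/s

V₂ = q/y₂ = 19.37/3.472 = 5.579 ft/s; Fr₂ = V₂/√(g·y₂) = 0.5276.
The Bélanger relation is symmetric: y₁/y₂ = ½[√(1 + 8Fr₂²) − 1] = ½[√3.2272 − 1] = 0.3982.
y₁ = 0.3982 × 3.472 = 1.383 ft.
V₁ = q/y₁ = 19.37/1.383 = 14.01 ft/s.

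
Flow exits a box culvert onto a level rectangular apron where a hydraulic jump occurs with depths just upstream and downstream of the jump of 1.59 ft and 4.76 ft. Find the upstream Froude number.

Fr₁ = 2.44

For a rectangular channel the momentum equation gives q² = ½·g·y₁·y₂·(y₁ + y₂) = ½×32.2×1.59×4.76×6.35 = 774.
q = √774 = 27.8 ft²/s.
V₁ = q/y₁ = 17.5 ft/s; Fr₁ = V₁/√(g·y₁) = 2.44.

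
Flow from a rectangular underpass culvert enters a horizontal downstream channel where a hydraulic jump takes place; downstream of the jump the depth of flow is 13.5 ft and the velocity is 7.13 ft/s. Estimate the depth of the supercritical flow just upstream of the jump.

Fr₂ = V₂/√(g·y₂) = 7.13/√(32.2×13.5) = 0.342.
Applying the sequent-depth relation in reverse, y₁/y₂ = ½[√(1 + 8Fr₂²) − 1] = ½[√1.936 − 1] = 0.196.
y₁ = 0.196 × 13.5 = 2.64 ft.

y₁ = 2.64 ft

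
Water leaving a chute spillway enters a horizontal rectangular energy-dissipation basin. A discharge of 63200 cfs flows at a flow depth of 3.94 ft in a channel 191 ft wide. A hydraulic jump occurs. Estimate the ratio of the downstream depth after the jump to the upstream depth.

q = Q/b = 63200/191 = 331 ft²/s; V₁ = q/y₁ = 84.0 ft/s. Fr₁ = V₁/√(g·y₁) = 7.46.
Sequent-depth ratio: y₂/y₁ = ½[√(1 + 8Fr₁²) − 1] = ½[√445.7 − 1] = 10.1.

y₂/y₁ = 10.1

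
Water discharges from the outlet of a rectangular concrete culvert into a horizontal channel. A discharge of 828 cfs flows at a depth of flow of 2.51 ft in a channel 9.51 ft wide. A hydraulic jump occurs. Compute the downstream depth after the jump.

y₂ = 12.5 ft

q = Q/b = 828/9.51 = 87.1 ft²/s; V₁ = q/y₁ = 34.7 ft/s. Fr₁ = V₁/√(g·y₁) = 3.86.
By Bélanger, y₂/y₁ = ½[√(1 + 8Fr₁²) − 1] = ½[√120.1 − 1] = 4.98.
y₂ = 4.98 × 2.51 = 12.5 ft.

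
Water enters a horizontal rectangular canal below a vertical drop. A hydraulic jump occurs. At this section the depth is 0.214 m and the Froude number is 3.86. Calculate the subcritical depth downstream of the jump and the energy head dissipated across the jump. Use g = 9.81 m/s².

Fr₁ = 3.86 (given).
Sequent-depth ratio: y₂/y₁ = ½[√(1 + 8Fr₁²) − 1] = ½[√120.2 − 1] = 4.98.
y₂ = 4.98 × 0.214 = 1.07 m.
Head loss: ΔE = (y₂ − y₁)³/(4y₁y₂) = (1.07 − 0.214)³/(4×0.214×1.07) = 0.619/0.913 = 0.678 m.

y₂ = 1.07 m; ΔE = 0.678 m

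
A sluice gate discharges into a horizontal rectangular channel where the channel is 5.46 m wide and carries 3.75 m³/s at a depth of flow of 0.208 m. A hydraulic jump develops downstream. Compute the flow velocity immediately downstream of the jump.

V₂ = 1.18 m/s

q = Q/b = 3.75/5.46 = 0.687 m²/s; V₁ = q/y₁ = 3.30 m/s. Fr₁ = V₁/√(g·y₁) = 2.31.
Bélanger equation: y₂/y₁ = ½[√(1 + 8Fr₁²) − 1] = ½[√43.75 − 1] = 2.81.
y₂ = 2.81 × 0.208 = 0.584 m.
V₂ = q/y₂ = 0.687/0.584 = 1.18 m/s.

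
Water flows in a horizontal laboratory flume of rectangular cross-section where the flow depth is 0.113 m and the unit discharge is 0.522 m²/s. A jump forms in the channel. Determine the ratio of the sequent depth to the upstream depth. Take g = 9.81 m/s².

y₂/y₁ = 5.72

V₁ = q/y₁ = 0.522/0.113 = 4.62 m/s. Fr₁ = V₁/√(g·y₁) = 4.62/√(9.81×0.113) = 4.39.
Sequent-depth ratio: y₂/y₁ = ½[√(1 + 8Fr₁²) − 1] = ½[√155.0 − 1] = 5.72.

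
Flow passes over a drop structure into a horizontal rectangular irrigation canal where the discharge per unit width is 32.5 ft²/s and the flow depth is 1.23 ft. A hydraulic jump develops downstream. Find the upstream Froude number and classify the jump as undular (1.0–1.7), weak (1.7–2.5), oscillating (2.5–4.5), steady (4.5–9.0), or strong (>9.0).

Fr₁ = 4.20; oscillating jump

V₁ = q/y₁ = 32.5/1.23 = 26.4 ft/s. Fr₁ = V₁/√(g·y₁) = 26.4/√(32.2×1.23) = 4.20.
Fr₁ = 4.20 lies in the oscillating range.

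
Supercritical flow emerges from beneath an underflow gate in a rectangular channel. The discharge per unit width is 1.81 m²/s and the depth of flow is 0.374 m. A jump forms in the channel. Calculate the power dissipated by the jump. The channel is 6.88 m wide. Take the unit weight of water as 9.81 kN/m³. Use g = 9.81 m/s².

V₁ = q/y₁ = 1.81/0.374 = 4.84 m/s. Fr₁ = V₁/√(g·y₁) = 4.84/√(9.81×0.374) = 2.53.
From the momentum equation for a rectangular channel, y₂/y₁ = ½[√(1 + 8Fr₁²) − 1] = ½[√52.07 − 1] = 3.11.
y₂ = 3.11 × 0.374 = 1.16 m.
Head loss: ΔE = (y₂ − y₁)³/(4y₁y₂) = (1.16 − 0.374)³/(4×0.374×1.16) = 0.490/1.74 = 0.282 m.
Q = q·b = 1.81 × 6.88 = 12.5 m³/s. P = γ·Q·ΔE = 9.81 × 12.5 × 0.282 = 34.4 kW.

P = 34.4 kW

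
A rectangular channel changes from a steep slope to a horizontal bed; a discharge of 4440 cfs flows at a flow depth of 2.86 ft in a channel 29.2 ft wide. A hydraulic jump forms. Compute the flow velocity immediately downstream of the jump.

q = Q/b = 4440/29.2 = 152 ft²/s; V₁ = q/y₁ = 53.2 ft/s. Fr₁ = V₁/√(g·y₁) = 5.54.
From the momentum equation for a rectangular channel, y₂/y₁ = ½[√(1 + 8Fr₁²) − 1] = ½[√246.5 − 1] = 7.35.
y₂ = 7.35 × 2.86 = 21.0 ft.
V₂ = q/y₂ = 152/21.0 = 7.23 ft/s.

V₂ = 7.23 ft/s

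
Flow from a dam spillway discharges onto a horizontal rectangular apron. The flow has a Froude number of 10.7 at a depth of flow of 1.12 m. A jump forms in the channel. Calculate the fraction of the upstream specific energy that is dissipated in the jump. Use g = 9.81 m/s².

ΔE/E₁ = 0.744 (74.4%)

Fr₁ = 10.7 (given).
Sequent-depth ratio: y₂/y₁ = ½[√(1 + 8Fr₁²) − 1] = ½[√916.9 − 1] = 14.6.
y₂ = 14.6 × 1.12 = 16.4 m.
E₁ = y₁(1 + Fr₁²/2) = 1.12×(1 + 10.7²/2) = 65.2 m. ΔE = (y₂ − y₁)³/(4y₁y₂) = 48.5 m. ΔE/E₁ = 48.5/65.2 = 0.744.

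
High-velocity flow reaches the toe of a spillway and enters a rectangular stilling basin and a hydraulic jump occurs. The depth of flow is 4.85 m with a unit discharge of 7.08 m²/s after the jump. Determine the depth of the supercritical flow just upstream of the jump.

y₁ = 0.401 m

V₂ = q/y₂ = 7.08/4.85 = 1.46 m/s; Fr₂ = V₂/√(g·y₂) = 0.212.
From the momentum equation (using Fr₂), y₁/y₂ = ½[√(1 + 8Fr₂²) − 1] = ½[√1.358 − 1] = 0.0827.
y₁ = 0.0827 × 4.85 = 0.401 m.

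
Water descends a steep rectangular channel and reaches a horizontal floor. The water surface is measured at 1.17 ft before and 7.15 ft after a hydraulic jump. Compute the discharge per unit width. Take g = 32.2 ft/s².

q = 33.5 ft²/s

For a rectangular channel the momentum equation gives q² = ½·g·y₁·y₂·(y₁ + y₂) = ½×32.2×1.17×7.15×8.32 = 1121.
q = √1121 = 33.5 ft²/s.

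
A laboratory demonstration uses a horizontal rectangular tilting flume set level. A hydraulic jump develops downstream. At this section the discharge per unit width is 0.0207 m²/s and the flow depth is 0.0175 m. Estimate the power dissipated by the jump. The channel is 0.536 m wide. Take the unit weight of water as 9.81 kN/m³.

V₁ = q/y₁ = 0.0207/0.0175 = 1.18 m/s. Fr₁ = V₁/√(g·y₁) = 1.18/√(9.81×0.0175) = 2.85.
Bélanger equation: y₂/y₁ = ½[√(1 + 8Fr₁²) − 1] = ½[√66.20 − 1] = 3.57.
y₂ = 3.57 × 0.0175 = 0.0624 m.
V₂ = q/y₂ = 0.0207/0.0624 = 0.332 m/s. E₁ = y₁ + V₁²/2g = 0.0888 m; E₂ = y₂ + V₂²/2g = 0.0680 m. ΔE = E₁ − E₂ = 0.0208 m.
Q = q·b = 0.0207 × 0.536 = 0.0111 m³/s. P = γ·Q·ΔE = 9.81 × 0.0111 × 0.0208 = 0.00226 kW.

P = 0.00226 kW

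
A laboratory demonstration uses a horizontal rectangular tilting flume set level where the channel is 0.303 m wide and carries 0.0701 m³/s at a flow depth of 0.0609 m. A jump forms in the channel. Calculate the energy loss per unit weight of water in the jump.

q = Q/b = 0.0701/0.303 = 0.231 m²/s; V₁ = q/y₁ = 3.80 m/s. Fr₁ = V₁/√(g·y₁) = 4.91.
By Bélanger, y₂/y₁ = ½[√(1 + 8Fr₁²) − 1] = ½[√194.3 − 1] = 6.47.
y₂ = 6.47 × 0.0609 = 0.394 m.
V₂ = q/y₂ = 0.231/0.394 = 0.587 m/s. E₁ = y₁ + V₁²/2g = 0.796 m; E₂ = y₂ + V₂²/2g = 0.412 m. ΔE = E₁ − E₂ = 0.385 m.

ΔE = 0.385 m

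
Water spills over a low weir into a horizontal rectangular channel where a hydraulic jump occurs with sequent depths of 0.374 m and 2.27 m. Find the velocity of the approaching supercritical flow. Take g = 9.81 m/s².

For a rectangular channel the momentum equation gives q² = ½·g·y₁·y₂·(y₁ + y₂) = ½×9.81×0.374×2.27×2.64 = 11.0.
q = √11.0 = 3.32 m²/s.
V₁ = q/y₁ = 3.32/0.374 = 8.87 m/s.

V₁ = 8.87 m/s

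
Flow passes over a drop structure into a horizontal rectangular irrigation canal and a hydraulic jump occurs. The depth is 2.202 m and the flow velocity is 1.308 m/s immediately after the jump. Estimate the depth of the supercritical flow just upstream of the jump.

y₁ = 0.3062 m

Fr₂ = V₂/√(g·y₂) = 1.308/√(9.81×2.202) = 0.2814.
The Bélanger relation is symmetric: y₁/y₂ = ½[√(1 + 8Fr₂²) − 1] = ½[√1.6336 − 1] = 0.1391.
y₁ = 0.1391 × 2.202 = 0.3062 m.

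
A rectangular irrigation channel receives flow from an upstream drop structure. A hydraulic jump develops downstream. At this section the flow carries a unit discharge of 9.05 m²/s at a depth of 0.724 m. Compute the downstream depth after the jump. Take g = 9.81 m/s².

V₁ = q/y₁ = 9.05/0.724 = 12.5 m/s. Fr₁ = V₁/√(g·y₁) = 12.5/√(9.81×0.724) = 4.69.
Conjugate-depth relation: y₂/y₁ = ½[√(1 + 8Fr₁²) − 1] = ½[√177.0 − 1] = 6.15.
y₂ = 6.15 × 0.724 = 4.45 m.

y₂ = 4.45 m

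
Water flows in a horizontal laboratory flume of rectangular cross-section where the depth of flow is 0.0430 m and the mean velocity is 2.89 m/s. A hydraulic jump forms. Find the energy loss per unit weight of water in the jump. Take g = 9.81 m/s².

ΔE = 0.206 m

Fr₁ = V₁/√(g·y₁) = 2.89/√(9.81×0.0430) = 4.45.
Sequent-depth ratio: y₂/y₁ = ½[√(1 + 8Fr₁²) − 1] = ½[√159.4 − 1] = 5.81.
y₂ = 5.81 × 0.0430 = 0.250 m.
Head loss: ΔE = (y₂ − y₁)³/(4y₁y₂) = (0.250 − 0.0430)³/(4×0.0430×0.250) = 0.00886/0.0430 = 0.206 m.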